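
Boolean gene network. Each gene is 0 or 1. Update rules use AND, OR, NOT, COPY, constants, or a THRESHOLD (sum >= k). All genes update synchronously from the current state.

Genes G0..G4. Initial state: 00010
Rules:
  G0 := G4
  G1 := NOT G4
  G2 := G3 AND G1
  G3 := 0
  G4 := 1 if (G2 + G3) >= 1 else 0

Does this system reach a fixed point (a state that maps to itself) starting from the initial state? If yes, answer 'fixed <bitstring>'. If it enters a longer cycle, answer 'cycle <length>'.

Answer: fixed 01000

Derivation:
Step 0: 00010
Step 1: G0=G4=0 G1=NOT G4=NOT 0=1 G2=G3&G1=1&0=0 G3=0(const) G4=(0+1>=1)=1 -> 01001
Step 2: G0=G4=1 G1=NOT G4=NOT 1=0 G2=G3&G1=0&1=0 G3=0(const) G4=(0+0>=1)=0 -> 10000
Step 3: G0=G4=0 G1=NOT G4=NOT 0=1 G2=G3&G1=0&0=0 G3=0(const) G4=(0+0>=1)=0 -> 01000
Step 4: G0=G4=0 G1=NOT G4=NOT 0=1 G2=G3&G1=0&1=0 G3=0(const) G4=(0+0>=1)=0 -> 01000
Fixed point reached at step 3: 01000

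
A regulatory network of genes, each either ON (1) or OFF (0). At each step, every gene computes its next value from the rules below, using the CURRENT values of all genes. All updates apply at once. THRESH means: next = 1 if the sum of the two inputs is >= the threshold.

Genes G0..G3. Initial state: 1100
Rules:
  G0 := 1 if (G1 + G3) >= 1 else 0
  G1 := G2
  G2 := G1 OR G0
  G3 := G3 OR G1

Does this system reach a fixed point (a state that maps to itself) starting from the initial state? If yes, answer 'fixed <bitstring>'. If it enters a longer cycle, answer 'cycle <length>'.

Answer: fixed 1111

Derivation:
Step 0: 1100
Step 1: G0=(1+0>=1)=1 G1=G2=0 G2=G1|G0=1|1=1 G3=G3|G1=0|1=1 -> 1011
Step 2: G0=(0+1>=1)=1 G1=G2=1 G2=G1|G0=0|1=1 G3=G3|G1=1|0=1 -> 1111
Step 3: G0=(1+1>=1)=1 G1=G2=1 G2=G1|G0=1|1=1 G3=G3|G1=1|1=1 -> 1111
Fixed point reached at step 2: 1111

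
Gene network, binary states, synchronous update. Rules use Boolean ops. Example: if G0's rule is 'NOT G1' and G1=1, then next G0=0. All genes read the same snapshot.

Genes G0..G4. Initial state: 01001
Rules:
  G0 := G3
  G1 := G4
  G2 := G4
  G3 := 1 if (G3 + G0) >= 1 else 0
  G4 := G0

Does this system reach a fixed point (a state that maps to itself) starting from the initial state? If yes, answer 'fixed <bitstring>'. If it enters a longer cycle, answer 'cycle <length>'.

Step 0: 01001
Step 1: G0=G3=0 G1=G4=1 G2=G4=1 G3=(0+0>=1)=0 G4=G0=0 -> 01100
Step 2: G0=G3=0 G1=G4=0 G2=G4=0 G3=(0+0>=1)=0 G4=G0=0 -> 00000
Step 3: G0=G3=0 G1=G4=0 G2=G4=0 G3=(0+0>=1)=0 G4=G0=0 -> 00000
Fixed point reached at step 2: 00000

Answer: fixed 00000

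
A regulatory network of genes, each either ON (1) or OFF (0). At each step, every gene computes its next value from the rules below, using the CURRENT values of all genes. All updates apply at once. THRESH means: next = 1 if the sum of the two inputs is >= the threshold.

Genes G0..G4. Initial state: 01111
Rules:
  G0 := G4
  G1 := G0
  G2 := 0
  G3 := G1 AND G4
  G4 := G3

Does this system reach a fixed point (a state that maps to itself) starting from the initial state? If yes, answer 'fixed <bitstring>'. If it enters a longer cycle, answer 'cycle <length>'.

Step 0: 01111
Step 1: G0=G4=1 G1=G0=0 G2=0(const) G3=G1&G4=1&1=1 G4=G3=1 -> 10011
Step 2: G0=G4=1 G1=G0=1 G2=0(const) G3=G1&G4=0&1=0 G4=G3=1 -> 11001
Step 3: G0=G4=1 G1=G0=1 G2=0(const) G3=G1&G4=1&1=1 G4=G3=0 -> 11010
Step 4: G0=G4=0 G1=G0=1 G2=0(const) G3=G1&G4=1&0=0 G4=G3=1 -> 01001
Step 5: G0=G4=1 G1=G0=0 G2=0(const) G3=G1&G4=1&1=1 G4=G3=0 -> 10010
Step 6: G0=G4=0 G1=G0=1 G2=0(const) G3=G1&G4=0&0=0 G4=G3=1 -> 01001
Cycle of length 2 starting at step 4 -> no fixed point

Answer: cycle 2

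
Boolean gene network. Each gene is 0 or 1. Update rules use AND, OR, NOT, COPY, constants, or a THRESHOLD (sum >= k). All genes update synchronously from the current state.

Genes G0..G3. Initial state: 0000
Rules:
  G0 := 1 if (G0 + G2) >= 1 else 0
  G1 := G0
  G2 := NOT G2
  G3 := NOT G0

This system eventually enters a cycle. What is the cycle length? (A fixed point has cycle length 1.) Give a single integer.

Step 0: 0000
Step 1: G0=(0+0>=1)=0 G1=G0=0 G2=NOT G2=NOT 0=1 G3=NOT G0=NOT 0=1 -> 0011
Step 2: G0=(0+1>=1)=1 G1=G0=0 G2=NOT G2=NOT 1=0 G3=NOT G0=NOT 0=1 -> 1001
Step 3: G0=(1+0>=1)=1 G1=G0=1 G2=NOT G2=NOT 0=1 G3=NOT G0=NOT 1=0 -> 1110
Step 4: G0=(1+1>=1)=1 G1=G0=1 G2=NOT G2=NOT 1=0 G3=NOT G0=NOT 1=0 -> 1100
Step 5: G0=(1+0>=1)=1 G1=G0=1 G2=NOT G2=NOT 0=1 G3=NOT G0=NOT 1=0 -> 1110
State from step 5 equals state from step 3 -> cycle length 2

Answer: 2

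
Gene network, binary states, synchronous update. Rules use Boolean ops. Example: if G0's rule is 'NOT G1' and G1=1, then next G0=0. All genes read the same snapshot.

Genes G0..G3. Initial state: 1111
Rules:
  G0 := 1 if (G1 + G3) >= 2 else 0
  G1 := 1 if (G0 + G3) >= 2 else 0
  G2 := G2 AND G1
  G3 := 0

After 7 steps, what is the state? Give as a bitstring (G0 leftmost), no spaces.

Step 1: G0=(1+1>=2)=1 G1=(1+1>=2)=1 G2=G2&G1=1&1=1 G3=0(const) -> 1110
Step 2: G0=(1+0>=2)=0 G1=(1+0>=2)=0 G2=G2&G1=1&1=1 G3=0(const) -> 0010
Step 3: G0=(0+0>=2)=0 G1=(0+0>=2)=0 G2=G2&G1=1&0=0 G3=0(const) -> 0000
Step 4: G0=(0+0>=2)=0 G1=(0+0>=2)=0 G2=G2&G1=0&0=0 G3=0(const) -> 0000
Step 5: G0=(0+0>=2)=0 G1=(0+0>=2)=0 G2=G2&G1=0&0=0 G3=0(const) -> 0000
Step 6: G0=(0+0>=2)=0 G1=(0+0>=2)=0 G2=G2&G1=0&0=0 G3=0(const) -> 0000
Step 7: G0=(0+0>=2)=0 G1=(0+0>=2)=0 G2=G2&G1=0&0=0 G3=0(const) -> 0000

0000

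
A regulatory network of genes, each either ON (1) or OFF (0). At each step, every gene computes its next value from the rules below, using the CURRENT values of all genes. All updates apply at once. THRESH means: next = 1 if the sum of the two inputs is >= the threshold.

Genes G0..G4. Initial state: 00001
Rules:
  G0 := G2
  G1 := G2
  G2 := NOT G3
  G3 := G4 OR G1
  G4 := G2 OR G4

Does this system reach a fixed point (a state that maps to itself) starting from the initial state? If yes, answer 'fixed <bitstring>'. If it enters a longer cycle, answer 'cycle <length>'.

Step 0: 00001
Step 1: G0=G2=0 G1=G2=0 G2=NOT G3=NOT 0=1 G3=G4|G1=1|0=1 G4=G2|G4=0|1=1 -> 00111
Step 2: G0=G2=1 G1=G2=1 G2=NOT G3=NOT 1=0 G3=G4|G1=1|0=1 G4=G2|G4=1|1=1 -> 11011
Step 3: G0=G2=0 G1=G2=0 G2=NOT G3=NOT 1=0 G3=G4|G1=1|1=1 G4=G2|G4=0|1=1 -> 00011
Step 4: G0=G2=0 G1=G2=0 G2=NOT G3=NOT 1=0 G3=G4|G1=1|0=1 G4=G2|G4=0|1=1 -> 00011
Fixed point reached at step 3: 00011

Answer: fixed 00011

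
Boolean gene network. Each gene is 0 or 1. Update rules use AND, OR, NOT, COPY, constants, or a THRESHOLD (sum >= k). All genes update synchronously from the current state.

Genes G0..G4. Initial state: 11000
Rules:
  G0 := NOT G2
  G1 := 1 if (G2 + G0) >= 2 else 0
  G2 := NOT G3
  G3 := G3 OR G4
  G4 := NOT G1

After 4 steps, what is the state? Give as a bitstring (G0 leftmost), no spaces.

Step 1: G0=NOT G2=NOT 0=1 G1=(0+1>=2)=0 G2=NOT G3=NOT 0=1 G3=G3|G4=0|0=0 G4=NOT G1=NOT 1=0 -> 10100
Step 2: G0=NOT G2=NOT 1=0 G1=(1+1>=2)=1 G2=NOT G3=NOT 0=1 G3=G3|G4=0|0=0 G4=NOT G1=NOT 0=1 -> 01101
Step 3: G0=NOT G2=NOT 1=0 G1=(1+0>=2)=0 G2=NOT G3=NOT 0=1 G3=G3|G4=0|1=1 G4=NOT G1=NOT 1=0 -> 00110
Step 4: G0=NOT G2=NOT 1=0 G1=(1+0>=2)=0 G2=NOT G3=NOT 1=0 G3=G3|G4=1|0=1 G4=NOT G1=NOT 0=1 -> 00011

00011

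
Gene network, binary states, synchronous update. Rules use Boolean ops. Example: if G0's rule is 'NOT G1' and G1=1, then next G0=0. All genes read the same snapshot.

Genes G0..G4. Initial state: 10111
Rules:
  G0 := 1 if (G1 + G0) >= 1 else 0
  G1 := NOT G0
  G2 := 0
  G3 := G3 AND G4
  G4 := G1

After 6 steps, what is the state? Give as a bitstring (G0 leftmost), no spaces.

Step 1: G0=(0+1>=1)=1 G1=NOT G0=NOT 1=0 G2=0(const) G3=G3&G4=1&1=1 G4=G1=0 -> 10010
Step 2: G0=(0+1>=1)=1 G1=NOT G0=NOT 1=0 G2=0(const) G3=G3&G4=1&0=0 G4=G1=0 -> 10000
Step 3: G0=(0+1>=1)=1 G1=NOT G0=NOT 1=0 G2=0(const) G3=G3&G4=0&0=0 G4=G1=0 -> 10000
Step 4: G0=(0+1>=1)=1 G1=NOT G0=NOT 1=0 G2=0(const) G3=G3&G4=0&0=0 G4=G1=0 -> 10000
Step 5: G0=(0+1>=1)=1 G1=NOT G0=NOT 1=0 G2=0(const) G3=G3&G4=0&0=0 G4=G1=0 -> 10000
Step 6: G0=(0+1>=1)=1 G1=NOT G0=NOT 1=0 G2=0(const) G3=G3&G4=0&0=0 G4=G1=0 -> 10000

10000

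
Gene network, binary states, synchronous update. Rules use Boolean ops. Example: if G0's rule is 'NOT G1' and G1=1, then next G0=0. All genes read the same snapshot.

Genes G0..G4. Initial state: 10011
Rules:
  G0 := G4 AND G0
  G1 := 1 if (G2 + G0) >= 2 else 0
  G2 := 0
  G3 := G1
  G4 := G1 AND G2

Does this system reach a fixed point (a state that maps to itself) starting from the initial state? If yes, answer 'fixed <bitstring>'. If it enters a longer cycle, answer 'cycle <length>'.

Answer: fixed 00000

Derivation:
Step 0: 10011
Step 1: G0=G4&G0=1&1=1 G1=(0+1>=2)=0 G2=0(const) G3=G1=0 G4=G1&G2=0&0=0 -> 10000
Step 2: G0=G4&G0=0&1=0 G1=(0+1>=2)=0 G2=0(const) G3=G1=0 G4=G1&G2=0&0=0 -> 00000
Step 3: G0=G4&G0=0&0=0 G1=(0+0>=2)=0 G2=0(const) G3=G1=0 G4=G1&G2=0&0=0 -> 00000
Fixed point reached at step 2: 00000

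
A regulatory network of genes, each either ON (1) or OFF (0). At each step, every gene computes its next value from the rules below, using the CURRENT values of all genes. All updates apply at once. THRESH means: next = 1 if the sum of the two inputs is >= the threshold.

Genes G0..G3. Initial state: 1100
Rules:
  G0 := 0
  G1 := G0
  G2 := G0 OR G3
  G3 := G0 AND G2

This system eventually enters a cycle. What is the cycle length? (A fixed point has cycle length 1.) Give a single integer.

Answer: 1

Derivation:
Step 0: 1100
Step 1: G0=0(const) G1=G0=1 G2=G0|G3=1|0=1 G3=G0&G2=1&0=0 -> 0110
Step 2: G0=0(const) G1=G0=0 G2=G0|G3=0|0=0 G3=G0&G2=0&1=0 -> 0000
Step 3: G0=0(const) G1=G0=0 G2=G0|G3=0|0=0 G3=G0&G2=0&0=0 -> 0000
State from step 3 equals state from step 2 -> cycle length 1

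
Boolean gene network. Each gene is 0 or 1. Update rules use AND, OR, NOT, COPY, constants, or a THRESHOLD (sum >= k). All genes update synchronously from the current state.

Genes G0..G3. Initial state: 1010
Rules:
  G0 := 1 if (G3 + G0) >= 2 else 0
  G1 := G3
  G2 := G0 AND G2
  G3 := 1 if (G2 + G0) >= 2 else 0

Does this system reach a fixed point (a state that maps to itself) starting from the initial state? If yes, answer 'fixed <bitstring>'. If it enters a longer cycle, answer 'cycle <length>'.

Answer: fixed 0000

Derivation:
Step 0: 1010
Step 1: G0=(0+1>=2)=0 G1=G3=0 G2=G0&G2=1&1=1 G3=(1+1>=2)=1 -> 0011
Step 2: G0=(1+0>=2)=0 G1=G3=1 G2=G0&G2=0&1=0 G3=(1+0>=2)=0 -> 0100
Step 3: G0=(0+0>=2)=0 G1=G3=0 G2=G0&G2=0&0=0 G3=(0+0>=2)=0 -> 0000
Step 4: G0=(0+0>=2)=0 G1=G3=0 G2=G0&G2=0&0=0 G3=(0+0>=2)=0 -> 0000
Fixed point reached at step 3: 0000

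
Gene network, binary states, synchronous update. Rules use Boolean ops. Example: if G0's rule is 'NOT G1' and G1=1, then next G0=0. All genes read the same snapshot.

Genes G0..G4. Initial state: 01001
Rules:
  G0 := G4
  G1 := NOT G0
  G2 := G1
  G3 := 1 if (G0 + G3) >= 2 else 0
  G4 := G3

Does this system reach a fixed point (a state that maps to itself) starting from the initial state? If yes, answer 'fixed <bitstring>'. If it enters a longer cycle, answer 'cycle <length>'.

Step 0: 01001
Step 1: G0=G4=1 G1=NOT G0=NOT 0=1 G2=G1=1 G3=(0+0>=2)=0 G4=G3=0 -> 11100
Step 2: G0=G4=0 G1=NOT G0=NOT 1=0 G2=G1=1 G3=(1+0>=2)=0 G4=G3=0 -> 00100
Step 3: G0=G4=0 G1=NOT G0=NOT 0=1 G2=G1=0 G3=(0+0>=2)=0 G4=G3=0 -> 01000
Step 4: G0=G4=0 G1=NOT G0=NOT 0=1 G2=G1=1 G3=(0+0>=2)=0 G4=G3=0 -> 01100
Step 5: G0=G4=0 G1=NOT G0=NOT 0=1 G2=G1=1 G3=(0+0>=2)=0 G4=G3=0 -> 01100
Fixed point reached at step 4: 01100

Answer: fixed 01100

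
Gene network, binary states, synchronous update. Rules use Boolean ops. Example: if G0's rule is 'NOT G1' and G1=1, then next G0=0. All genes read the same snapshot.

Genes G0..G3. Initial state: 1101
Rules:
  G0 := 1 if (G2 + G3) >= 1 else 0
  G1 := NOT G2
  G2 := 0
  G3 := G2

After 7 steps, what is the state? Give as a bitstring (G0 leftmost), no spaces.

Step 1: G0=(0+1>=1)=1 G1=NOT G2=NOT 0=1 G2=0(const) G3=G2=0 -> 1100
Step 2: G0=(0+0>=1)=0 G1=NOT G2=NOT 0=1 G2=0(const) G3=G2=0 -> 0100
Step 3: G0=(0+0>=1)=0 G1=NOT G2=NOT 0=1 G2=0(const) G3=G2=0 -> 0100
Step 4: G0=(0+0>=1)=0 G1=NOT G2=NOT 0=1 G2=0(const) G3=G2=0 -> 0100
Step 5: G0=(0+0>=1)=0 G1=NOT G2=NOT 0=1 G2=0(const) G3=G2=0 -> 0100
Step 6: G0=(0+0>=1)=0 G1=NOT G2=NOT 0=1 G2=0(const) G3=G2=0 -> 0100
Step 7: G0=(0+0>=1)=0 G1=NOT G2=NOT 0=1 G2=0(const) G3=G2=0 -> 0100

0100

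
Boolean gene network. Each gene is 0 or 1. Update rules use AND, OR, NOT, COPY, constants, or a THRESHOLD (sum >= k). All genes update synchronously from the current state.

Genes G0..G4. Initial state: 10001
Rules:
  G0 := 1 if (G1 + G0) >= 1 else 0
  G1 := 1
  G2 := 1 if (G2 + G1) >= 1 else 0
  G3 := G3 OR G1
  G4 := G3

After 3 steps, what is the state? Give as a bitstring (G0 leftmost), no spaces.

Step 1: G0=(0+1>=1)=1 G1=1(const) G2=(0+0>=1)=0 G3=G3|G1=0|0=0 G4=G3=0 -> 11000
Step 2: G0=(1+1>=1)=1 G1=1(const) G2=(0+1>=1)=1 G3=G3|G1=0|1=1 G4=G3=0 -> 11110
Step 3: G0=(1+1>=1)=1 G1=1(const) G2=(1+1>=1)=1 G3=G3|G1=1|1=1 G4=G3=1 -> 11111

11111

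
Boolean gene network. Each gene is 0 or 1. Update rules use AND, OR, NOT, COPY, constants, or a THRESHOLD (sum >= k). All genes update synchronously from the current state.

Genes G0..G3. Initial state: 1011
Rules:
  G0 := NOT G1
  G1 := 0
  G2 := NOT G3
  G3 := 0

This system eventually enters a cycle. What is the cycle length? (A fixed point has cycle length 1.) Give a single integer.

Step 0: 1011
Step 1: G0=NOT G1=NOT 0=1 G1=0(const) G2=NOT G3=NOT 1=0 G3=0(const) -> 1000
Step 2: G0=NOT G1=NOT 0=1 G1=0(const) G2=NOT G3=NOT 0=1 G3=0(const) -> 1010
Step 3: G0=NOT G1=NOT 0=1 G1=0(const) G2=NOT G3=NOT 0=1 G3=0(const) -> 1010
State from step 3 equals state from step 2 -> cycle length 1

Answer: 1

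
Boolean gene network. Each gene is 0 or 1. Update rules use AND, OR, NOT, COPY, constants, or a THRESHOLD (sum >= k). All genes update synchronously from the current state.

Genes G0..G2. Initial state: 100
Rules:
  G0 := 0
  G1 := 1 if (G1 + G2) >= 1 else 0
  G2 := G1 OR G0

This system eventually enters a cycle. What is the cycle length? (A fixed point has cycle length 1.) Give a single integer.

Answer: 1

Derivation:
Step 0: 100
Step 1: G0=0(const) G1=(0+0>=1)=0 G2=G1|G0=0|1=1 -> 001
Step 2: G0=0(const) G1=(0+1>=1)=1 G2=G1|G0=0|0=0 -> 010
Step 3: G0=0(const) G1=(1+0>=1)=1 G2=G1|G0=1|0=1 -> 011
Step 4: G0=0(const) G1=(1+1>=1)=1 G2=G1|G0=1|0=1 -> 011
State from step 4 equals state from step 3 -> cycle length 1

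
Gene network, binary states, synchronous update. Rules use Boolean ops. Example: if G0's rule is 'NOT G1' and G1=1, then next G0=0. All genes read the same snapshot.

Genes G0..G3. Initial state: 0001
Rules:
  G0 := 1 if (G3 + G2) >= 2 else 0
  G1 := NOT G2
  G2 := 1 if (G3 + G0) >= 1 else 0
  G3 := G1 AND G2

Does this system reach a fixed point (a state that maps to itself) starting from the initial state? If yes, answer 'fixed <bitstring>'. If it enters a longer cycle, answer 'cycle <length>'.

Step 0: 0001
Step 1: G0=(1+0>=2)=0 G1=NOT G2=NOT 0=1 G2=(1+0>=1)=1 G3=G1&G2=0&0=0 -> 0110
Step 2: G0=(0+1>=2)=0 G1=NOT G2=NOT 1=0 G2=(0+0>=1)=0 G3=G1&G2=1&1=1 -> 0001
Cycle of length 2 starting at step 0 -> no fixed point

Answer: cycle 2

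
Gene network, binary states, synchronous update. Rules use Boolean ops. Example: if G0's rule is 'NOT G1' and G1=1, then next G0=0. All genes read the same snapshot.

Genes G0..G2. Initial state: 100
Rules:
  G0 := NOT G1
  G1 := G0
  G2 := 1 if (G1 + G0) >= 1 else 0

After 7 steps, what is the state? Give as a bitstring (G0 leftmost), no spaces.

Step 1: G0=NOT G1=NOT 0=1 G1=G0=1 G2=(0+1>=1)=1 -> 111
Step 2: G0=NOT G1=NOT 1=0 G1=G0=1 G2=(1+1>=1)=1 -> 011
Step 3: G0=NOT G1=NOT 1=0 G1=G0=0 G2=(1+0>=1)=1 -> 001
Step 4: G0=NOT G1=NOT 0=1 G1=G0=0 G2=(0+0>=1)=0 -> 100
Step 5: G0=NOT G1=NOT 0=1 G1=G0=1 G2=(0+1>=1)=1 -> 111
Step 6: G0=NOT G1=NOT 1=0 G1=G0=1 G2=(1+1>=1)=1 -> 011
Step 7: G0=NOT G1=NOT 1=0 G1=G0=0 G2=(1+0>=1)=1 -> 001

001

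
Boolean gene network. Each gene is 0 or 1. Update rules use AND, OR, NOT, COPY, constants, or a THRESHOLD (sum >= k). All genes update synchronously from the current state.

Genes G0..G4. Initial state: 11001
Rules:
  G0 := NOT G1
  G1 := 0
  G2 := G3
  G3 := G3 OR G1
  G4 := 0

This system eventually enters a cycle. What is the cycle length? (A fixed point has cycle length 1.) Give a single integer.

Step 0: 11001
Step 1: G0=NOT G1=NOT 1=0 G1=0(const) G2=G3=0 G3=G3|G1=0|1=1 G4=0(const) -> 00010
Step 2: G0=NOT G1=NOT 0=1 G1=0(const) G2=G3=1 G3=G3|G1=1|0=1 G4=0(const) -> 10110
Step 3: G0=NOT G1=NOT 0=1 G1=0(const) G2=G3=1 G3=G3|G1=1|0=1 G4=0(const) -> 10110
State from step 3 equals state from step 2 -> cycle length 1

Answer: 1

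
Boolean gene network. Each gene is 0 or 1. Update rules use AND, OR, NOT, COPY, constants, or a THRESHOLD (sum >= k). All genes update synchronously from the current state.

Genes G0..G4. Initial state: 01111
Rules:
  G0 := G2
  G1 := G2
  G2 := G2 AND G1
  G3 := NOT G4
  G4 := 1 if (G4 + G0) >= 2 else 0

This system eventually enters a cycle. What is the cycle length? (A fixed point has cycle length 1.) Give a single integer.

Step 0: 01111
Step 1: G0=G2=1 G1=G2=1 G2=G2&G1=1&1=1 G3=NOT G4=NOT 1=0 G4=(1+0>=2)=0 -> 11100
Step 2: G0=G2=1 G1=G2=1 G2=G2&G1=1&1=1 G3=NOT G4=NOT 0=1 G4=(0+1>=2)=0 -> 11110
Step 3: G0=G2=1 G1=G2=1 G2=G2&G1=1&1=1 G3=NOT G4=NOT 0=1 G4=(0+1>=2)=0 -> 11110
State from step 3 equals state from step 2 -> cycle length 1

Answer: 1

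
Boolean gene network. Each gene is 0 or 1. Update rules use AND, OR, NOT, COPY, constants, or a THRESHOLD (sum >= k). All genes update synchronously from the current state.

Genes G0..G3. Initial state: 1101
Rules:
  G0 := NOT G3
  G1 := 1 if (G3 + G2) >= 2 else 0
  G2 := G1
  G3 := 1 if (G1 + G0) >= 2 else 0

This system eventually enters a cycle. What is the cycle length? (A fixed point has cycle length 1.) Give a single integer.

Answer: 1

Derivation:
Step 0: 1101
Step 1: G0=NOT G3=NOT 1=0 G1=(1+0>=2)=0 G2=G1=1 G3=(1+1>=2)=1 -> 0011
Step 2: G0=NOT G3=NOT 1=0 G1=(1+1>=2)=1 G2=G1=0 G3=(0+0>=2)=0 -> 0100
Step 3: G0=NOT G3=NOT 0=1 G1=(0+0>=2)=0 G2=G1=1 G3=(1+0>=2)=0 -> 1010
Step 4: G0=NOT G3=NOT 0=1 G1=(0+1>=2)=0 G2=G1=0 G3=(0+1>=2)=0 -> 1000
Step 5: G0=NOT G3=NOT 0=1 G1=(0+0>=2)=0 G2=G1=0 G3=(0+1>=2)=0 -> 1000
State from step 5 equals state from step 4 -> cycle length 1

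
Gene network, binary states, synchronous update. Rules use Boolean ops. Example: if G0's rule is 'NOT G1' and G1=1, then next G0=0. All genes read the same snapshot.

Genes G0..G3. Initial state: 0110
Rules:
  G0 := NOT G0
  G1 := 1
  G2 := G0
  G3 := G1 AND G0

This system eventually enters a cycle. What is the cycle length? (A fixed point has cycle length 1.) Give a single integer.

Step 0: 0110
Step 1: G0=NOT G0=NOT 0=1 G1=1(const) G2=G0=0 G3=G1&G0=1&0=0 -> 1100
Step 2: G0=NOT G0=NOT 1=0 G1=1(const) G2=G0=1 G3=G1&G0=1&1=1 -> 0111
Step 3: G0=NOT G0=NOT 0=1 G1=1(const) G2=G0=0 G3=G1&G0=1&0=0 -> 1100
State from step 3 equals state from step 1 -> cycle length 2

Answer: 2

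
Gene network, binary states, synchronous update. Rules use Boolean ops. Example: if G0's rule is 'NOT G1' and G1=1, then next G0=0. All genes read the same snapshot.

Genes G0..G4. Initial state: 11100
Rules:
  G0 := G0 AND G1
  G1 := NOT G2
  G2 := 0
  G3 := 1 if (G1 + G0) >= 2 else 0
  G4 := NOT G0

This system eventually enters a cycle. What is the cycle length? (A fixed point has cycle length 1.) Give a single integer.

Answer: 1

Derivation:
Step 0: 11100
Step 1: G0=G0&G1=1&1=1 G1=NOT G2=NOT 1=0 G2=0(const) G3=(1+1>=2)=1 G4=NOT G0=NOT 1=0 -> 10010
Step 2: G0=G0&G1=1&0=0 G1=NOT G2=NOT 0=1 G2=0(const) G3=(0+1>=2)=0 G4=NOT G0=NOT 1=0 -> 01000
Step 3: G0=G0&G1=0&1=0 G1=NOT G2=NOT 0=1 G2=0(const) G3=(1+0>=2)=0 G4=NOT G0=NOT 0=1 -> 01001
Step 4: G0=G0&G1=0&1=0 G1=NOT G2=NOT 0=1 G2=0(const) G3=(1+0>=2)=0 G4=NOT G0=NOT 0=1 -> 01001
State from step 4 equals state from step 3 -> cycle length 1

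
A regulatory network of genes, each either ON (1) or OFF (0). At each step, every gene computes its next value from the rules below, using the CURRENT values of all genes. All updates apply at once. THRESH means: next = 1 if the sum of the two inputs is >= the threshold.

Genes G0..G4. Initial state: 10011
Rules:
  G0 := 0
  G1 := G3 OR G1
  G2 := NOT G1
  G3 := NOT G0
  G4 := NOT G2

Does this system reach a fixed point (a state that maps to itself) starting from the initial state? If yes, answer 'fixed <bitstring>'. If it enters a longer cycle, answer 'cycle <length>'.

Step 0: 10011
Step 1: G0=0(const) G1=G3|G1=1|0=1 G2=NOT G1=NOT 0=1 G3=NOT G0=NOT 1=0 G4=NOT G2=NOT 0=1 -> 01101
Step 2: G0=0(const) G1=G3|G1=0|1=1 G2=NOT G1=NOT 1=0 G3=NOT G0=NOT 0=1 G4=NOT G2=NOT 1=0 -> 01010
Step 3: G0=0(const) G1=G3|G1=1|1=1 G2=NOT G1=NOT 1=0 G3=NOT G0=NOT 0=1 G4=NOT G2=NOT 0=1 -> 01011
Step 4: G0=0(const) G1=G3|G1=1|1=1 G2=NOT G1=NOT 1=0 G3=NOT G0=NOT 0=1 G4=NOT G2=NOT 0=1 -> 01011
Fixed point reached at step 3: 01011

Answer: fixed 01011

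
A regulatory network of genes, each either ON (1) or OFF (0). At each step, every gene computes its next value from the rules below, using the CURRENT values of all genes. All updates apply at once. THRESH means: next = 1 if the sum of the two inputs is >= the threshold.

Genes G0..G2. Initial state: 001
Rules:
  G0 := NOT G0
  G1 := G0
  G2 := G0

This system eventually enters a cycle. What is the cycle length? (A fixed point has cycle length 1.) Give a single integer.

Step 0: 001
Step 1: G0=NOT G0=NOT 0=1 G1=G0=0 G2=G0=0 -> 100
Step 2: G0=NOT G0=NOT 1=0 G1=G0=1 G2=G0=1 -> 011
Step 3: G0=NOT G0=NOT 0=1 G1=G0=0 G2=G0=0 -> 100
State from step 3 equals state from step 1 -> cycle length 2

Answer: 2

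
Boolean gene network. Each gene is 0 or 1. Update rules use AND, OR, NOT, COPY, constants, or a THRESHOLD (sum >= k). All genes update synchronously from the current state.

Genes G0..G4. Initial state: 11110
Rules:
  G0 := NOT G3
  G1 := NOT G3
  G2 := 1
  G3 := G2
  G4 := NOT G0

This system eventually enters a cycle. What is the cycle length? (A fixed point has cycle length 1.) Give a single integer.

Step 0: 11110
Step 1: G0=NOT G3=NOT 1=0 G1=NOT G3=NOT 1=0 G2=1(const) G3=G2=1 G4=NOT G0=NOT 1=0 -> 00110
Step 2: G0=NOT G3=NOT 1=0 G1=NOT G3=NOT 1=0 G2=1(const) G3=G2=1 G4=NOT G0=NOT 0=1 -> 00111
Step 3: G0=NOT G3=NOT 1=0 G1=NOT G3=NOT 1=0 G2=1(const) G3=G2=1 G4=NOT G0=NOT 0=1 -> 00111
State from step 3 equals state from step 2 -> cycle length 1

Answer: 1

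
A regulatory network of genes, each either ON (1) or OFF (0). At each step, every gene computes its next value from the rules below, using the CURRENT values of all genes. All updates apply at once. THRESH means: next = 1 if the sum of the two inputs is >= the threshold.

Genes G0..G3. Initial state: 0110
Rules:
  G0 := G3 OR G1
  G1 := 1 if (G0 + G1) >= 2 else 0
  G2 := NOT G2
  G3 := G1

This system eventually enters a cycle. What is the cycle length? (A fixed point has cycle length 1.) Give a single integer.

Answer: 2

Derivation:
Step 0: 0110
Step 1: G0=G3|G1=0|1=1 G1=(0+1>=2)=0 G2=NOT G2=NOT 1=0 G3=G1=1 -> 1001
Step 2: G0=G3|G1=1|0=1 G1=(1+0>=2)=0 G2=NOT G2=NOT 0=1 G3=G1=0 -> 1010
Step 3: G0=G3|G1=0|0=0 G1=(1+0>=2)=0 G2=NOT G2=NOT 1=0 G3=G1=0 -> 0000
Step 4: G0=G3|G1=0|0=0 G1=(0+0>=2)=0 G2=NOT G2=NOT 0=1 G3=G1=0 -> 0010
Step 5: G0=G3|G1=0|0=0 G1=(0+0>=2)=0 G2=NOT G2=NOT 1=0 G3=G1=0 -> 0000
State from step 5 equals state from step 3 -> cycle length 2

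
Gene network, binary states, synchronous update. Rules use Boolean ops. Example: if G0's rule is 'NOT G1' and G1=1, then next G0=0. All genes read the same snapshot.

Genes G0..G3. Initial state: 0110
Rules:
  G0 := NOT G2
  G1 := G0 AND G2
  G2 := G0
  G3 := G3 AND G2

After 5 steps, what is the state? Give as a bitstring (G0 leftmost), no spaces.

Step 1: G0=NOT G2=NOT 1=0 G1=G0&G2=0&1=0 G2=G0=0 G3=G3&G2=0&1=0 -> 0000
Step 2: G0=NOT G2=NOT 0=1 G1=G0&G2=0&0=0 G2=G0=0 G3=G3&G2=0&0=0 -> 1000
Step 3: G0=NOT G2=NOT 0=1 G1=G0&G2=1&0=0 G2=G0=1 G3=G3&G2=0&0=0 -> 1010
Step 4: G0=NOT G2=NOT 1=0 G1=G0&G2=1&1=1 G2=G0=1 G3=G3&G2=0&1=0 -> 0110
Step 5: G0=NOT G2=NOT 1=0 G1=G0&G2=0&1=0 G2=G0=0 G3=G3&G2=0&1=0 -> 0000

0000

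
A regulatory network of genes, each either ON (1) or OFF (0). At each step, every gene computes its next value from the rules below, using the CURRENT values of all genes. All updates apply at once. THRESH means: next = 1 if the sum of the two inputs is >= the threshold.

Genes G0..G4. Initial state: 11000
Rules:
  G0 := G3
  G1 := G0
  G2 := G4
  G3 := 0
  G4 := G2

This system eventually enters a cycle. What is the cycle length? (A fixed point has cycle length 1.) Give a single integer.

Step 0: 11000
Step 1: G0=G3=0 G1=G0=1 G2=G4=0 G3=0(const) G4=G2=0 -> 01000
Step 2: G0=G3=0 G1=G0=0 G2=G4=0 G3=0(const) G4=G2=0 -> 00000
Step 3: G0=G3=0 G1=G0=0 G2=G4=0 G3=0(const) G4=G2=0 -> 00000
State from step 3 equals state from step 2 -> cycle length 1

Answer: 1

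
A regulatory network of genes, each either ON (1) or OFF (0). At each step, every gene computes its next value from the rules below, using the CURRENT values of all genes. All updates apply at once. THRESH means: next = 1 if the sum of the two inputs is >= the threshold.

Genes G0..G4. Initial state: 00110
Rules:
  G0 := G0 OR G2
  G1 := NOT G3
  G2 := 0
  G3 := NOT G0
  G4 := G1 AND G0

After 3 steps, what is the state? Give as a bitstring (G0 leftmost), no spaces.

Step 1: G0=G0|G2=0|1=1 G1=NOT G3=NOT 1=0 G2=0(const) G3=NOT G0=NOT 0=1 G4=G1&G0=0&0=0 -> 10010
Step 2: G0=G0|G2=1|0=1 G1=NOT G3=NOT 1=0 G2=0(const) G3=NOT G0=NOT 1=0 G4=G1&G0=0&1=0 -> 10000
Step 3: G0=G0|G2=1|0=1 G1=NOT G3=NOT 0=1 G2=0(const) G3=NOT G0=NOT 1=0 G4=G1&G0=0&1=0 -> 11000

11000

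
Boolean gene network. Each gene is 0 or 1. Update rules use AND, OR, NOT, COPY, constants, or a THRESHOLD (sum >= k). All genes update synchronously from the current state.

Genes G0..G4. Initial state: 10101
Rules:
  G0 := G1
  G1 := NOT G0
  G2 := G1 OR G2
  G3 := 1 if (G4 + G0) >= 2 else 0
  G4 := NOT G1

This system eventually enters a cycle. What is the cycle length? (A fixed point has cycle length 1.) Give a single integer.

Step 0: 10101
Step 1: G0=G1=0 G1=NOT G0=NOT 1=0 G2=G1|G2=0|1=1 G3=(1+1>=2)=1 G4=NOT G1=NOT 0=1 -> 00111
Step 2: G0=G1=0 G1=NOT G0=NOT 0=1 G2=G1|G2=0|1=1 G3=(1+0>=2)=0 G4=NOT G1=NOT 0=1 -> 01101
Step 3: G0=G1=1 G1=NOT G0=NOT 0=1 G2=G1|G2=1|1=1 G3=(1+0>=2)=0 G4=NOT G1=NOT 1=0 -> 11100
Step 4: G0=G1=1 G1=NOT G0=NOT 1=0 G2=G1|G2=1|1=1 G3=(0+1>=2)=0 G4=NOT G1=NOT 1=0 -> 10100
Step 5: G0=G1=0 G1=NOT G0=NOT 1=0 G2=G1|G2=0|1=1 G3=(0+1>=2)=0 G4=NOT G1=NOT 0=1 -> 00101
Step 6: G0=G1=0 G1=NOT G0=NOT 0=1 G2=G1|G2=0|1=1 G3=(1+0>=2)=0 G4=NOT G1=NOT 0=1 -> 01101
State from step 6 equals state from step 2 -> cycle length 4

Answer: 4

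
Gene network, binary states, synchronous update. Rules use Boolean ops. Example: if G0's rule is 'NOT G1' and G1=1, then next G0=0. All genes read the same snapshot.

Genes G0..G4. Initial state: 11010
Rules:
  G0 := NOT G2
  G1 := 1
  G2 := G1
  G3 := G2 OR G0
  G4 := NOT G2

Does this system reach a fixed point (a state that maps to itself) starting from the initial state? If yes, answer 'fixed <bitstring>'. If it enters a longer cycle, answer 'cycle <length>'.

Step 0: 11010
Step 1: G0=NOT G2=NOT 0=1 G1=1(const) G2=G1=1 G3=G2|G0=0|1=1 G4=NOT G2=NOT 0=1 -> 11111
Step 2: G0=NOT G2=NOT 1=0 G1=1(const) G2=G1=1 G3=G2|G0=1|1=1 G4=NOT G2=NOT 1=0 -> 01110
Step 3: G0=NOT G2=NOT 1=0 G1=1(const) G2=G1=1 G3=G2|G0=1|0=1 G4=NOT G2=NOT 1=0 -> 01110
Fixed point reached at step 2: 01110

Answer: fixed 01110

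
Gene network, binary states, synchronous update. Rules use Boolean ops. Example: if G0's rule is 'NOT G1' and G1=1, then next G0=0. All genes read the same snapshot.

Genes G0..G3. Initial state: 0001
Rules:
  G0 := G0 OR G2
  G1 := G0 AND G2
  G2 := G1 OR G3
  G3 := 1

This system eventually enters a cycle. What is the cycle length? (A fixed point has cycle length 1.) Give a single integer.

Answer: 1

Derivation:
Step 0: 0001
Step 1: G0=G0|G2=0|0=0 G1=G0&G2=0&0=0 G2=G1|G3=0|1=1 G3=1(const) -> 0011
Step 2: G0=G0|G2=0|1=1 G1=G0&G2=0&1=0 G2=G1|G3=0|1=1 G3=1(const) -> 1011
Step 3: G0=G0|G2=1|1=1 G1=G0&G2=1&1=1 G2=G1|G3=0|1=1 G3=1(const) -> 1111
Step 4: G0=G0|G2=1|1=1 G1=G0&G2=1&1=1 G2=G1|G3=1|1=1 G3=1(const) -> 1111
State from step 4 equals state from step 3 -> cycle length 1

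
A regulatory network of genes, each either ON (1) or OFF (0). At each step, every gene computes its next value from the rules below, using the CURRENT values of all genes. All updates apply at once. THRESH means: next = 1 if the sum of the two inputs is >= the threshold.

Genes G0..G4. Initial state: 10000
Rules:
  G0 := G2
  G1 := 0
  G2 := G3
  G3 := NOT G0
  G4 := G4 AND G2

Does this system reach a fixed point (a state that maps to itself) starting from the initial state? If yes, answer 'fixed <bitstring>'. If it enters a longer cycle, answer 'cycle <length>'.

Answer: cycle 6

Derivation:
Step 0: 10000
Step 1: G0=G2=0 G1=0(const) G2=G3=0 G3=NOT G0=NOT 1=0 G4=G4&G2=0&0=0 -> 00000
Step 2: G0=G2=0 G1=0(const) G2=G3=0 G3=NOT G0=NOT 0=1 G4=G4&G2=0&0=0 -> 00010
Step 3: G0=G2=0 G1=0(const) G2=G3=1 G3=NOT G0=NOT 0=1 G4=G4&G2=0&0=0 -> 00110
Step 4: G0=G2=1 G1=0(const) G2=G3=1 G3=NOT G0=NOT 0=1 G4=G4&G2=0&1=0 -> 10110
Step 5: G0=G2=1 G1=0(const) G2=G3=1 G3=NOT G0=NOT 1=0 G4=G4&G2=0&1=0 -> 10100
Step 6: G0=G2=1 G1=0(const) G2=G3=0 G3=NOT G0=NOT 1=0 G4=G4&G2=0&1=0 -> 10000
Cycle of length 6 starting at step 0 -> no fixed point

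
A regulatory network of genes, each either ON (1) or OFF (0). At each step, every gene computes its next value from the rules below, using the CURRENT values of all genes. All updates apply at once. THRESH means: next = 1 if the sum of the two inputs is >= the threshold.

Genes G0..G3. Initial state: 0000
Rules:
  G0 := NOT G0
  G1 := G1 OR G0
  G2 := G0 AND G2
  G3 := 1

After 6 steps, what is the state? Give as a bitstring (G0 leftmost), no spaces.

Step 1: G0=NOT G0=NOT 0=1 G1=G1|G0=0|0=0 G2=G0&G2=0&0=0 G3=1(const) -> 1001
Step 2: G0=NOT G0=NOT 1=0 G1=G1|G0=0|1=1 G2=G0&G2=1&0=0 G3=1(const) -> 0101
Step 3: G0=NOT G0=NOT 0=1 G1=G1|G0=1|0=1 G2=G0&G2=0&0=0 G3=1(const) -> 1101
Step 4: G0=NOT G0=NOT 1=0 G1=G1|G0=1|1=1 G2=G0&G2=1&0=0 G3=1(const) -> 0101
Step 5: G0=NOT G0=NOT 0=1 G1=G1|G0=1|0=1 G2=G0&G2=0&0=0 G3=1(const) -> 1101
Step 6: G0=NOT G0=NOT 1=0 G1=G1|G0=1|1=1 G2=G0&G2=1&0=0 G3=1(const) -> 0101

0101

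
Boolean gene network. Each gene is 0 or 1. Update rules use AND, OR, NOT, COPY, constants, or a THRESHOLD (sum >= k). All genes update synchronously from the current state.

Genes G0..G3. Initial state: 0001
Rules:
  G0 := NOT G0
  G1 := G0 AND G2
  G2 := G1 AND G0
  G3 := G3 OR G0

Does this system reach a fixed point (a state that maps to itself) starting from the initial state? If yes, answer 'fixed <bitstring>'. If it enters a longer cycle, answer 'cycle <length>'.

Answer: cycle 2

Derivation:
Step 0: 0001
Step 1: G0=NOT G0=NOT 0=1 G1=G0&G2=0&0=0 G2=G1&G0=0&0=0 G3=G3|G0=1|0=1 -> 1001
Step 2: G0=NOT G0=NOT 1=0 G1=G0&G2=1&0=0 G2=G1&G0=0&1=0 G3=G3|G0=1|1=1 -> 0001
Cycle of length 2 starting at step 0 -> no fixed point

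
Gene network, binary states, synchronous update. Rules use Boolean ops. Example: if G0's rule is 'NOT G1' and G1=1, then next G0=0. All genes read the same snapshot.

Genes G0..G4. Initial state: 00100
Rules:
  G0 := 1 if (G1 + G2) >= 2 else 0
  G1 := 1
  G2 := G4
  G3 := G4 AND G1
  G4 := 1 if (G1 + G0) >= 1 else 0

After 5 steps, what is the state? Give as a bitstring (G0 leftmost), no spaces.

Step 1: G0=(0+1>=2)=0 G1=1(const) G2=G4=0 G3=G4&G1=0&0=0 G4=(0+0>=1)=0 -> 01000
Step 2: G0=(1+0>=2)=0 G1=1(const) G2=G4=0 G3=G4&G1=0&1=0 G4=(1+0>=1)=1 -> 01001
Step 3: G0=(1+0>=2)=0 G1=1(const) G2=G4=1 G3=G4&G1=1&1=1 G4=(1+0>=1)=1 -> 01111
Step 4: G0=(1+1>=2)=1 G1=1(const) G2=G4=1 G3=G4&G1=1&1=1 G4=(1+0>=1)=1 -> 11111
Step 5: G0=(1+1>=2)=1 G1=1(const) G2=G4=1 G3=G4&G1=1&1=1 G4=(1+1>=1)=1 -> 11111

11111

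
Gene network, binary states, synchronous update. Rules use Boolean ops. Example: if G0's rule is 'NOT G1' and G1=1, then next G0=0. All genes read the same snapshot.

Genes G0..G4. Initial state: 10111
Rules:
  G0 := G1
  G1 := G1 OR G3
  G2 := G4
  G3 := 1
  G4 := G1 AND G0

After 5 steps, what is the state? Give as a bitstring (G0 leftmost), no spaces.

Step 1: G0=G1=0 G1=G1|G3=0|1=1 G2=G4=1 G3=1(const) G4=G1&G0=0&1=0 -> 01110
Step 2: G0=G1=1 G1=G1|G3=1|1=1 G2=G4=0 G3=1(const) G4=G1&G0=1&0=0 -> 11010
Step 3: G0=G1=1 G1=G1|G3=1|1=1 G2=G4=0 G3=1(const) G4=G1&G0=1&1=1 -> 11011
Step 4: G0=G1=1 G1=G1|G3=1|1=1 G2=G4=1 G3=1(const) G4=G1&G0=1&1=1 -> 11111
Step 5: G0=G1=1 G1=G1|G3=1|1=1 G2=G4=1 G3=1(const) G4=G1&G0=1&1=1 -> 11111

11111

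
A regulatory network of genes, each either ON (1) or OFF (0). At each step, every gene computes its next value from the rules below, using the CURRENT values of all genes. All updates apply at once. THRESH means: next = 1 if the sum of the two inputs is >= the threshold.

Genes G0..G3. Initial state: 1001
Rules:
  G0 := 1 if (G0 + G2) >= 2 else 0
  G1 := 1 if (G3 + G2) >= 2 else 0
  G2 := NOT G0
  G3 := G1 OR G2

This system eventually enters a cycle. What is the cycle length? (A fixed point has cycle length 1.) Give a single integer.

Step 0: 1001
Step 1: G0=(1+0>=2)=0 G1=(1+0>=2)=0 G2=NOT G0=NOT 1=0 G3=G1|G2=0|0=0 -> 0000
Step 2: G0=(0+0>=2)=0 G1=(0+0>=2)=0 G2=NOT G0=NOT 0=1 G3=G1|G2=0|0=0 -> 0010
Step 3: G0=(0+1>=2)=0 G1=(0+1>=2)=0 G2=NOT G0=NOT 0=1 G3=G1|G2=0|1=1 -> 0011
Step 4: G0=(0+1>=2)=0 G1=(1+1>=2)=1 G2=NOT G0=NOT 0=1 G3=G1|G2=0|1=1 -> 0111
Step 5: G0=(0+1>=2)=0 G1=(1+1>=2)=1 G2=NOT G0=NOT 0=1 G3=G1|G2=1|1=1 -> 0111
State from step 5 equals state from step 4 -> cycle length 1

Answer: 1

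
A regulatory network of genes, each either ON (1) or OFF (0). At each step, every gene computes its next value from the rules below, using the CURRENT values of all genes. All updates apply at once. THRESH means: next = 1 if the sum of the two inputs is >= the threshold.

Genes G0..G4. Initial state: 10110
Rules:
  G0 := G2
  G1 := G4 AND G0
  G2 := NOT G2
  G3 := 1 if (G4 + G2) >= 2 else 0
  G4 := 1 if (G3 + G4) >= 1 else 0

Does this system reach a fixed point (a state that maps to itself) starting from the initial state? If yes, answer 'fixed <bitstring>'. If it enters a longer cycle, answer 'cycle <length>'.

Answer: cycle 2

Derivation:
Step 0: 10110
Step 1: G0=G2=1 G1=G4&G0=0&1=0 G2=NOT G2=NOT 1=0 G3=(0+1>=2)=0 G4=(1+0>=1)=1 -> 10001
Step 2: G0=G2=0 G1=G4&G0=1&1=1 G2=NOT G2=NOT 0=1 G3=(1+0>=2)=0 G4=(0+1>=1)=1 -> 01101
Step 3: G0=G2=1 G1=G4&G0=1&0=0 G2=NOT G2=NOT 1=0 G3=(1+1>=2)=1 G4=(0+1>=1)=1 -> 10011
Step 4: G0=G2=0 G1=G4&G0=1&1=1 G2=NOT G2=NOT 0=1 G3=(1+0>=2)=0 G4=(1+1>=1)=1 -> 01101
Cycle of length 2 starting at step 2 -> no fixed point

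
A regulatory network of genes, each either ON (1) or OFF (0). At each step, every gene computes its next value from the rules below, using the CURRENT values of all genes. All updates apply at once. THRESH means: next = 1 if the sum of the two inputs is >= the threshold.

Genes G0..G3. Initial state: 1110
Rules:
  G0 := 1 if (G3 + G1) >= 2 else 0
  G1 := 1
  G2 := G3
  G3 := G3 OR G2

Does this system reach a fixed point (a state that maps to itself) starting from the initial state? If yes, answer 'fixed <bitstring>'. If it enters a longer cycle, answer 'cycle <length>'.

Answer: fixed 1111

Derivation:
Step 0: 1110
Step 1: G0=(0+1>=2)=0 G1=1(const) G2=G3=0 G3=G3|G2=0|1=1 -> 0101
Step 2: G0=(1+1>=2)=1 G1=1(const) G2=G3=1 G3=G3|G2=1|0=1 -> 1111
Step 3: G0=(1+1>=2)=1 G1=1(const) G2=G3=1 G3=G3|G2=1|1=1 -> 1111
Fixed point reached at step 2: 1111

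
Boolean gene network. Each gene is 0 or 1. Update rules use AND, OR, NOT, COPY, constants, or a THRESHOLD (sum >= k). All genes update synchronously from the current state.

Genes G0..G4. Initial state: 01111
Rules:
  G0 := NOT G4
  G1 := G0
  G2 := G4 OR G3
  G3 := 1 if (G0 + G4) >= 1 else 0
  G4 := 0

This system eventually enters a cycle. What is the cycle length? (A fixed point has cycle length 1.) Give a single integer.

Answer: 1

Derivation:
Step 0: 01111
Step 1: G0=NOT G4=NOT 1=0 G1=G0=0 G2=G4|G3=1|1=1 G3=(0+1>=1)=1 G4=0(const) -> 00110
Step 2: G0=NOT G4=NOT 0=1 G1=G0=0 G2=G4|G3=0|1=1 G3=(0+0>=1)=0 G4=0(const) -> 10100
Step 3: G0=NOT G4=NOT 0=1 G1=G0=1 G2=G4|G3=0|0=0 G3=(1+0>=1)=1 G4=0(const) -> 11010
Step 4: G0=NOT G4=NOT 0=1 G1=G0=1 G2=G4|G3=0|1=1 G3=(1+0>=1)=1 G4=0(const) -> 11110
Step 5: G0=NOT G4=NOT 0=1 G1=G0=1 G2=G4|G3=0|1=1 G3=(1+0>=1)=1 G4=0(const) -> 11110
State from step 5 equals state from step 4 -> cycle length 1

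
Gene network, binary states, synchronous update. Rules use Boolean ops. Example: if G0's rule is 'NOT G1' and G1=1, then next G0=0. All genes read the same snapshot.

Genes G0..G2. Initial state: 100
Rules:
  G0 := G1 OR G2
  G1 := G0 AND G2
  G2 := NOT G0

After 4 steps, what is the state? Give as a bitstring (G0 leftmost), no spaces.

Step 1: G0=G1|G2=0|0=0 G1=G0&G2=1&0=0 G2=NOT G0=NOT 1=0 -> 000
Step 2: G0=G1|G2=0|0=0 G1=G0&G2=0&0=0 G2=NOT G0=NOT 0=1 -> 001
Step 3: G0=G1|G2=0|1=1 G1=G0&G2=0&1=0 G2=NOT G0=NOT 0=1 -> 101
Step 4: G0=G1|G2=0|1=1 G1=G0&G2=1&1=1 G2=NOT G0=NOT 1=0 -> 110

110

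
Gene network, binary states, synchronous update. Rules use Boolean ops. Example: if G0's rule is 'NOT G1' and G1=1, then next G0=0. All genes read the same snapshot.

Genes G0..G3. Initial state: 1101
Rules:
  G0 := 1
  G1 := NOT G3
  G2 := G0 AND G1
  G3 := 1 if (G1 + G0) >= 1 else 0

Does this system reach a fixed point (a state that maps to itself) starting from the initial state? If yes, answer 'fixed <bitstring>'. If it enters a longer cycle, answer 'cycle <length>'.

Answer: fixed 1001

Derivation:
Step 0: 1101
Step 1: G0=1(const) G1=NOT G3=NOT 1=0 G2=G0&G1=1&1=1 G3=(1+1>=1)=1 -> 1011
Step 2: G0=1(const) G1=NOT G3=NOT 1=0 G2=G0&G1=1&0=0 G3=(0+1>=1)=1 -> 1001
Step 3: G0=1(const) G1=NOT G3=NOT 1=0 G2=G0&G1=1&0=0 G3=(0+1>=1)=1 -> 1001
Fixed point reached at step 2: 1001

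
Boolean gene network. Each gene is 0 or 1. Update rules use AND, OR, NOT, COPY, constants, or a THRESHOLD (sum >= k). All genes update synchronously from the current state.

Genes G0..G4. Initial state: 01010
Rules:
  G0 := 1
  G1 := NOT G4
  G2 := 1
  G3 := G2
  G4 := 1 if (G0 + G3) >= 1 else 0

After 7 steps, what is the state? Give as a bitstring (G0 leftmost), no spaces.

Step 1: G0=1(const) G1=NOT G4=NOT 0=1 G2=1(const) G3=G2=0 G4=(0+1>=1)=1 -> 11101
Step 2: G0=1(const) G1=NOT G4=NOT 1=0 G2=1(const) G3=G2=1 G4=(1+0>=1)=1 -> 10111
Step 3: G0=1(const) G1=NOT G4=NOT 1=0 G2=1(const) G3=G2=1 G4=(1+1>=1)=1 -> 10111
Step 4: G0=1(const) G1=NOT G4=NOT 1=0 G2=1(const) G3=G2=1 G4=(1+1>=1)=1 -> 10111
Step 5: G0=1(const) G1=NOT G4=NOT 1=0 G2=1(const) G3=G2=1 G4=(1+1>=1)=1 -> 10111
Step 6: G0=1(const) G1=NOT G4=NOT 1=0 G2=1(const) G3=G2=1 G4=(1+1>=1)=1 -> 10111
Step 7: G0=1(const) G1=NOT G4=NOT 1=0 G2=1(const) G3=G2=1 G4=(1+1>=1)=1 -> 10111

10111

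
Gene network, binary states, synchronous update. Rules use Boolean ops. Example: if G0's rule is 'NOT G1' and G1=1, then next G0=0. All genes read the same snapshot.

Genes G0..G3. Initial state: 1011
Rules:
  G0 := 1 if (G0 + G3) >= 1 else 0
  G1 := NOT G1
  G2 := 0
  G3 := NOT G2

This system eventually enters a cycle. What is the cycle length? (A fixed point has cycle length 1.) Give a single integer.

Answer: 2

Derivation:
Step 0: 1011
Step 1: G0=(1+1>=1)=1 G1=NOT G1=NOT 0=1 G2=0(const) G3=NOT G2=NOT 1=0 -> 1100
Step 2: G0=(1+0>=1)=1 G1=NOT G1=NOT 1=0 G2=0(const) G3=NOT G2=NOT 0=1 -> 1001
Step 3: G0=(1+1>=1)=1 G1=NOT G1=NOT 0=1 G2=0(const) G3=NOT G2=NOT 0=1 -> 1101
Step 4: G0=(1+1>=1)=1 G1=NOT G1=NOT 1=0 G2=0(const) G3=NOT G2=NOT 0=1 -> 1001
State from step 4 equals state from step 2 -> cycle length 2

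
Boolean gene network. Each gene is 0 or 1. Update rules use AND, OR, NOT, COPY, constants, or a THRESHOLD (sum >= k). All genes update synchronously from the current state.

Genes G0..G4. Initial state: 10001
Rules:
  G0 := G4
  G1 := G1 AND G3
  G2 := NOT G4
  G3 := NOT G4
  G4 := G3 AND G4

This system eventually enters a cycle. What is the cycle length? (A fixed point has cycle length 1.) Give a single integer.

Step 0: 10001
Step 1: G0=G4=1 G1=G1&G3=0&0=0 G2=NOT G4=NOT 1=0 G3=NOT G4=NOT 1=0 G4=G3&G4=0&1=0 -> 10000
Step 2: G0=G4=0 G1=G1&G3=0&0=0 G2=NOT G4=NOT 0=1 G3=NOT G4=NOT 0=1 G4=G3&G4=0&0=0 -> 00110
Step 3: G0=G4=0 G1=G1&G3=0&1=0 G2=NOT G4=NOT 0=1 G3=NOT G4=NOT 0=1 G4=G3&G4=1&0=0 -> 00110
State from step 3 equals state from step 2 -> cycle length 1

Answer: 1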